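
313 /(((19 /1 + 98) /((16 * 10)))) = 50080 /117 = 428.03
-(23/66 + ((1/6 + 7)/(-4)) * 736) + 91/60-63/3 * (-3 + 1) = 898811/660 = 1361.83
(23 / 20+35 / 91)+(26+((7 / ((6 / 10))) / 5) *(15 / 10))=8069 / 260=31.03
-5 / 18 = -0.28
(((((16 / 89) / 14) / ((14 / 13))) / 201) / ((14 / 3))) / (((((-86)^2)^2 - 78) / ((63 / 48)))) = 39 / 127862756272048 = 0.00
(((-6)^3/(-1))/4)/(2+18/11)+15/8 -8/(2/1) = 509/40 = 12.72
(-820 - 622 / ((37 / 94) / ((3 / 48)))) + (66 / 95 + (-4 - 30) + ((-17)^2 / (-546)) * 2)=-3658465091 / 3838380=-953.13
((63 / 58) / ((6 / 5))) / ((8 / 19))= 1995 / 928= 2.15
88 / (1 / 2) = 176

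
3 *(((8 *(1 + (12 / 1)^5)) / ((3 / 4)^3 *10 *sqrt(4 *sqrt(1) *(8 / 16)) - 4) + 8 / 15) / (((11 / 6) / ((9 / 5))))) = 3302277030576 / 2759075 + 139314629376 *sqrt(2) / 110363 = 2982083.85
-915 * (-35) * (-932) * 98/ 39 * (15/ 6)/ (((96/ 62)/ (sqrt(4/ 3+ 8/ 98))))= -2698693375 * sqrt(39)/ 117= -144045595.94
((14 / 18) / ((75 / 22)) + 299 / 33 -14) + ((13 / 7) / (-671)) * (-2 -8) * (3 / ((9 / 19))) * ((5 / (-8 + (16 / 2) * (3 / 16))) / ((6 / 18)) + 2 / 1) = -15107887 / 3170475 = -4.77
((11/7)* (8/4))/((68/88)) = 484/119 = 4.07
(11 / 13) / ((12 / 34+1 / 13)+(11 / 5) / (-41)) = 2.25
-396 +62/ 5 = -1918/ 5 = -383.60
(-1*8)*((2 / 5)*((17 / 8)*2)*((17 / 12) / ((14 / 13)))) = -3757 / 210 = -17.89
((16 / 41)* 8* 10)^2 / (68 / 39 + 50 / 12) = 164.91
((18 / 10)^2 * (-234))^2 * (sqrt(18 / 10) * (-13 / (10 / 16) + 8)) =-68976790272 * sqrt(5) / 15625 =-9871154.68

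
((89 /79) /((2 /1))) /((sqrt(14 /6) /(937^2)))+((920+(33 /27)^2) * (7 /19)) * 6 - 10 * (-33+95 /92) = 55612469 /23598+78139241 * sqrt(21) /1106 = 326117.05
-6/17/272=-3/2312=-0.00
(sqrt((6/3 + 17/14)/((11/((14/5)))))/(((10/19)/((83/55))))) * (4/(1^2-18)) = -9462 * sqrt(11)/51425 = -0.61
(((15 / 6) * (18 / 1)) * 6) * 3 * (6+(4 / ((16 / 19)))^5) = 1963493.00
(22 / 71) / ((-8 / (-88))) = 242 / 71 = 3.41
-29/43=-0.67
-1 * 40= -40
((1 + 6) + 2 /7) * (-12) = -612 /7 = -87.43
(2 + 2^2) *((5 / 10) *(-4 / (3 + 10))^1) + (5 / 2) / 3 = -7 / 78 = -0.09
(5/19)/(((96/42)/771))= 26985/304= 88.77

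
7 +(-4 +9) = 12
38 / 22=19 / 11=1.73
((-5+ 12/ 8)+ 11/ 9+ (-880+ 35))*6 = -15251/ 3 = -5083.67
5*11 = 55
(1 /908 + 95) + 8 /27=2336311 /24516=95.30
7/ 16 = 0.44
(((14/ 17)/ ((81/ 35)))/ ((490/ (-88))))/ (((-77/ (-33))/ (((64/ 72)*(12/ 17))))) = -2816/ 163863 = -0.02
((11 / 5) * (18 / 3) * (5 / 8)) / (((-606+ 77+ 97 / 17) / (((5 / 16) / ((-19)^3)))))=2805 / 3905130496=0.00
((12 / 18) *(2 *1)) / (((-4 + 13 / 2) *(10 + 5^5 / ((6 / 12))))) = 2 / 23475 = 0.00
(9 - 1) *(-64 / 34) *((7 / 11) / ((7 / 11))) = -15.06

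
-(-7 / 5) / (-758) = -0.00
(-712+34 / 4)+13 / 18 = -6325 / 9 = -702.78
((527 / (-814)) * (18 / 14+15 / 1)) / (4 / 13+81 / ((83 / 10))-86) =32412081 / 233424268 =0.14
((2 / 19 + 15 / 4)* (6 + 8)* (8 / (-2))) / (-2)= 2051 / 19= 107.95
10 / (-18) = -5 / 9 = -0.56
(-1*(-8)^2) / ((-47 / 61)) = 3904 / 47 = 83.06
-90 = -90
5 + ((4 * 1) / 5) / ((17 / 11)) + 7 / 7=554 / 85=6.52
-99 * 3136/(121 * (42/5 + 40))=-53.01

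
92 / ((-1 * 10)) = -46 / 5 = -9.20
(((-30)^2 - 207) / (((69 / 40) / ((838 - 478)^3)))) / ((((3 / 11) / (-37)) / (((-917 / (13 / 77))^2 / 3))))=-25005581265408353671.21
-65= -65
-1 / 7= -0.14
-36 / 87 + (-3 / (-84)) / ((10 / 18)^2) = -6051 / 20300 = -0.30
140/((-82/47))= -80.24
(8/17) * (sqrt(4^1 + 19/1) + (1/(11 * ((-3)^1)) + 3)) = 784/561 + 8 * sqrt(23)/17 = 3.65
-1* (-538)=538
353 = 353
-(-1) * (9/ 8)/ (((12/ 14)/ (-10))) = -13.12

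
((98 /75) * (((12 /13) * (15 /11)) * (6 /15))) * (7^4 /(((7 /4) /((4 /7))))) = 1843968 /3575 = 515.80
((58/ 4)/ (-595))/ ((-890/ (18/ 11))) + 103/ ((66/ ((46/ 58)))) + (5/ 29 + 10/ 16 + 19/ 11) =7626934703/ 2027117400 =3.76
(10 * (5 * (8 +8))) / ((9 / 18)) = 1600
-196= -196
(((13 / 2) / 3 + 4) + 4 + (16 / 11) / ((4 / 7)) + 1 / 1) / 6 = 905 / 396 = 2.29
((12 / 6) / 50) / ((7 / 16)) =16 / 175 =0.09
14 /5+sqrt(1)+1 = 24 /5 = 4.80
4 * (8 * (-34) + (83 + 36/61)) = -45972/61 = -753.64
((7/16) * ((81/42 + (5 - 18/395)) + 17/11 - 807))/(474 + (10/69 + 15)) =-3351820383/4692739040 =-0.71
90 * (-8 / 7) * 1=-720 / 7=-102.86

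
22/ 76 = 11/ 38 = 0.29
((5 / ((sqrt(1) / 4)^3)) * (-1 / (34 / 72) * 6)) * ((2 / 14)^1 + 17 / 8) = -1097280 / 119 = -9220.84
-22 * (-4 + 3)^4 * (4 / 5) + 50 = 162 / 5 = 32.40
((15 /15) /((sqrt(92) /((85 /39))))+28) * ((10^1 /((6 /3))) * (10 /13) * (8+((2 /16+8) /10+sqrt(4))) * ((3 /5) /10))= 14705 * sqrt(23) /124384+3633 /52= 70.43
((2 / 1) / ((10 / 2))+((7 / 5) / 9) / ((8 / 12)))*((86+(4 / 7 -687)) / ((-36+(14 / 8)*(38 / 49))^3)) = 5217324 / 570420625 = 0.01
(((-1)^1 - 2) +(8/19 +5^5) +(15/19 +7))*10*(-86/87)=-51147640/1653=-30942.31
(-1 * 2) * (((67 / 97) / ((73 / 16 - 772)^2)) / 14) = -17152 / 102375438039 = -0.00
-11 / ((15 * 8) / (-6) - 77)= 11 / 97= 0.11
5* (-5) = -25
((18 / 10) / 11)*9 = 81 / 55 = 1.47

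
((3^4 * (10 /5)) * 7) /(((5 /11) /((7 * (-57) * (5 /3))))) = -1659042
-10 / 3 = -3.33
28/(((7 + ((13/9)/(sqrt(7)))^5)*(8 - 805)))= -5743033771905486/1144244542443166259 + 15040193524902*sqrt(7)/1144244542443166259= -0.00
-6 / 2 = -3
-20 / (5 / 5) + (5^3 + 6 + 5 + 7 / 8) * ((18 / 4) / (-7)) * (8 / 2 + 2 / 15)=-21487 / 56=-383.70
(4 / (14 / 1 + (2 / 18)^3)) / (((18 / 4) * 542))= 324 / 2766097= 0.00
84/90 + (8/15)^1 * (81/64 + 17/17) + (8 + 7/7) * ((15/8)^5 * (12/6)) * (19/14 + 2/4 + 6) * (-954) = -2689495579699/860160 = -3126738.72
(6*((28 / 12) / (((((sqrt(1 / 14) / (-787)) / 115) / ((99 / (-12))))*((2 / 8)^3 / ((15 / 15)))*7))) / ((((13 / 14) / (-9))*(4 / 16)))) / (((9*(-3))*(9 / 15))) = 855800780.73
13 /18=0.72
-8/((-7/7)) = 8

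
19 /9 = 2.11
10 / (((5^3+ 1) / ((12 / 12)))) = 5 / 63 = 0.08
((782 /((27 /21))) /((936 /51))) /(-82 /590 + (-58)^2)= 13726055 /1393243956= 0.01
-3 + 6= 3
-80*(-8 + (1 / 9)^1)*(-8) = -45440 / 9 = -5048.89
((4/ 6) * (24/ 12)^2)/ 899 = 8/ 2697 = 0.00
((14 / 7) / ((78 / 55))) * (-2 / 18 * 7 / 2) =-385 / 702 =-0.55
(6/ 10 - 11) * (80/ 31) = -832/ 31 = -26.84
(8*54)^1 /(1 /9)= 3888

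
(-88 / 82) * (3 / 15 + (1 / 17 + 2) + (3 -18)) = 47652 / 3485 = 13.67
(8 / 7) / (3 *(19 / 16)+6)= 128 / 1071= 0.12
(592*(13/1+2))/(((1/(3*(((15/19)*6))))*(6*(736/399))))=11401.63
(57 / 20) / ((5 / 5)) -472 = -469.15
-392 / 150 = -196 / 75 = -2.61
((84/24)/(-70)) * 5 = -1/4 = -0.25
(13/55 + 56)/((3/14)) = 14434/55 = 262.44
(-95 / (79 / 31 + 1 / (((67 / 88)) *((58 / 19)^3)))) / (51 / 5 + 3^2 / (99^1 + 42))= -16879017175 / 4731476256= -3.57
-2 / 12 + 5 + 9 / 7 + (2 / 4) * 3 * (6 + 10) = 1265 / 42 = 30.12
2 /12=1 /6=0.17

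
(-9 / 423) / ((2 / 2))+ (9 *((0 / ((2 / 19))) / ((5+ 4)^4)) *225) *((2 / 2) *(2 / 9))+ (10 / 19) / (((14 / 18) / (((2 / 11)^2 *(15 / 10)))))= 9287 / 756371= 0.01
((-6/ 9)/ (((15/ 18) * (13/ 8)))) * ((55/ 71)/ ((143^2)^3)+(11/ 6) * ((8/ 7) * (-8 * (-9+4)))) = -621690928228638368/ 15067615714348197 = -41.26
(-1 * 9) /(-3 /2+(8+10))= -6 /11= -0.55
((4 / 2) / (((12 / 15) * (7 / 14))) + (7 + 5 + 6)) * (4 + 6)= 230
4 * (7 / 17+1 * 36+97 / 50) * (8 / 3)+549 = 1221559 / 1275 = 958.09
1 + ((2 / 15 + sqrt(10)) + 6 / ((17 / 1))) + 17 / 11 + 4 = sqrt(10) + 19724 / 2805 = 10.19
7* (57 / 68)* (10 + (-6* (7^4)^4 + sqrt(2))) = -19889908945905201 / 17 + 399* sqrt(2) / 68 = -1169994643876768.23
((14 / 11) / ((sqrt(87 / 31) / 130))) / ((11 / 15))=9100 * sqrt(2697) / 3509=134.68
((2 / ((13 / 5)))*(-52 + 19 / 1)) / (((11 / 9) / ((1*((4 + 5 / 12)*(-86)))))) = 7888.85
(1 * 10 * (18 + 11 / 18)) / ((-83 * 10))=-335 / 1494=-0.22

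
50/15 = 10/3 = 3.33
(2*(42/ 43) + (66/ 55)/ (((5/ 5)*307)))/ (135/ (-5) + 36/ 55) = -473726/ 6376083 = -0.07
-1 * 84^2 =-7056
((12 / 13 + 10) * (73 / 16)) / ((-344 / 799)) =-4141217 / 35776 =-115.75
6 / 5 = 1.20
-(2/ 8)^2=-1/ 16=-0.06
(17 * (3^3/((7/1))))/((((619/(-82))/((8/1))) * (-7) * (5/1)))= 301104/151655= 1.99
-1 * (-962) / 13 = 74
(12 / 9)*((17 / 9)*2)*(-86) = -11696 / 27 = -433.19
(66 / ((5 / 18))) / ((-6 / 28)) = -5544 / 5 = -1108.80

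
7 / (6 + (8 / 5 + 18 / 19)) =95 / 116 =0.82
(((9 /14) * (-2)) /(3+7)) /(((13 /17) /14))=-153 /65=-2.35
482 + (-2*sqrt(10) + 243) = 718.68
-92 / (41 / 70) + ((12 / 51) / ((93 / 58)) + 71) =-5569837 / 64821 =-85.93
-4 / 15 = -0.27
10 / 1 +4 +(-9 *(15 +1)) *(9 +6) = -2146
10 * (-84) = -840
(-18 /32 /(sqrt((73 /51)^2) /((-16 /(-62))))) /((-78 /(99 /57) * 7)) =5049 /15650908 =0.00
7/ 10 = 0.70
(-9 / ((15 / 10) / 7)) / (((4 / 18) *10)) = -189 / 10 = -18.90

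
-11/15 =-0.73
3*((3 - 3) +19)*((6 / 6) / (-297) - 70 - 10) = -451459 / 99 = -4560.19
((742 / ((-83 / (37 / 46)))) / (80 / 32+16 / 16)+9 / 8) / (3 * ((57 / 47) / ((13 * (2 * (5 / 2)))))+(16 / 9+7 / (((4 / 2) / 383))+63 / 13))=-0.00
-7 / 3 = -2.33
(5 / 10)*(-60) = -30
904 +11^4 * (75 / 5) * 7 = 1538209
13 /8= 1.62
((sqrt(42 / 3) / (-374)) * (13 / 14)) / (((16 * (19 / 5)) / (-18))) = 585 * sqrt(14) / 795872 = 0.00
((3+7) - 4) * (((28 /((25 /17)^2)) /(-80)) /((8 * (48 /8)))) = -2023 /100000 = -0.02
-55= -55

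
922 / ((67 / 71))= 65462 / 67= 977.04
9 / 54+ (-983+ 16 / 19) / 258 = -2974 / 817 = -3.64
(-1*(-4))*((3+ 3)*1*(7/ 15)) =56/ 5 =11.20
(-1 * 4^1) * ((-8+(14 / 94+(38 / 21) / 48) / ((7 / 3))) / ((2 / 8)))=875510 / 6909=126.72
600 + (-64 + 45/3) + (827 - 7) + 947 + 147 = 2465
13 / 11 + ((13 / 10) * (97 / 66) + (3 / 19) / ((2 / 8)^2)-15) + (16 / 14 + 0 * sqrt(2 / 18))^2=-4961849 / 614460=-8.08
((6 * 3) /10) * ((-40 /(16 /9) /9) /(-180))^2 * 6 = 1 /480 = 0.00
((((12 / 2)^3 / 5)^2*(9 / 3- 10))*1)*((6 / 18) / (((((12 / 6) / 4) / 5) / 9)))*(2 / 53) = -3919104 / 265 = -14789.07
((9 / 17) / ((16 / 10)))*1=45 / 136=0.33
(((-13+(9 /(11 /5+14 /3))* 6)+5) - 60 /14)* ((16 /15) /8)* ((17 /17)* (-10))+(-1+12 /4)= 17078 /2163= 7.90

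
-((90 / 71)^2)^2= -65610000 / 25411681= -2.58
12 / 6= 2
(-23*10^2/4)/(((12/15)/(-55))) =158125/4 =39531.25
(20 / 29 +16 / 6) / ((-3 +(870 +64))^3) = 292 / 70205040717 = 0.00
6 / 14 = 3 / 7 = 0.43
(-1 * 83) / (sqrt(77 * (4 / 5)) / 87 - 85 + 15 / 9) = 2407 * sqrt(385) / 43802032 + 43626875 / 43802032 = 1.00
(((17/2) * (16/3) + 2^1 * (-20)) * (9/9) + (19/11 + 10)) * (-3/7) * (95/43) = -53485/3311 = -16.15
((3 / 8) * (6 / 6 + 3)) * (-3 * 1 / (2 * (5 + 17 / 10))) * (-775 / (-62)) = -1125 / 268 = -4.20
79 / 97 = 0.81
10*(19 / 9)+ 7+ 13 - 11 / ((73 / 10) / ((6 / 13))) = 345190 / 8541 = 40.42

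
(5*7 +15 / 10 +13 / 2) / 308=43 / 308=0.14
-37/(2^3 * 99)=-37/792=-0.05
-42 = -42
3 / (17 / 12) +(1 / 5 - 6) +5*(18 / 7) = 5459 / 595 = 9.17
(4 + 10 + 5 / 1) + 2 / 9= 19.22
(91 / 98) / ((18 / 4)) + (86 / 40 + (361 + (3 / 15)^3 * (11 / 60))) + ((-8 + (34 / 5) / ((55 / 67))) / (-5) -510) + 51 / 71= -145.98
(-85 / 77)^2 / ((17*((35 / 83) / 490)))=70550 / 847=83.29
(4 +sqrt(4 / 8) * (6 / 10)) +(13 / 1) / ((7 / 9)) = 3 * sqrt(2) / 10 +145 / 7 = 21.14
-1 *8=-8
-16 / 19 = -0.84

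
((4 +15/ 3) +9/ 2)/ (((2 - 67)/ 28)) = -378/ 65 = -5.82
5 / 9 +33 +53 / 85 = 26147 / 765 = 34.18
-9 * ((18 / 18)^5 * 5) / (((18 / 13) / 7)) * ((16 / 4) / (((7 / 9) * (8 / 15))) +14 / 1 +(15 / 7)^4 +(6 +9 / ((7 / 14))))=-21452015 / 1372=-15635.58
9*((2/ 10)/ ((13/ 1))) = 9/ 65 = 0.14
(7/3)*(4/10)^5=224/9375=0.02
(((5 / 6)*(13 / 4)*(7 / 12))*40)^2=5175625 / 1296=3993.54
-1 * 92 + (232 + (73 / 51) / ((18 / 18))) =7213 / 51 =141.43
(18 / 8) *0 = 0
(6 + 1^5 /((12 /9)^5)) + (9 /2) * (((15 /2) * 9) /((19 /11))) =3542793 /19456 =182.09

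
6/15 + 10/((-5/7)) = -68/5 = -13.60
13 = 13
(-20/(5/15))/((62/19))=-18.39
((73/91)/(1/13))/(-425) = -73/2975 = -0.02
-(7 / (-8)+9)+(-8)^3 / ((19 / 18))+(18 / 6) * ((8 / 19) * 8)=-483.07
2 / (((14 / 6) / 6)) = 36 / 7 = 5.14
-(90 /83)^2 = -8100 /6889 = -1.18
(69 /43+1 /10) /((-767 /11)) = -0.02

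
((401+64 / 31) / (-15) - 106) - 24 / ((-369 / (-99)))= -177063 / 1271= -139.31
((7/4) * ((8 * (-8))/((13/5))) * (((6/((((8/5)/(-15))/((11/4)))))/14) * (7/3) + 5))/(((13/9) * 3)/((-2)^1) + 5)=69825/221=315.95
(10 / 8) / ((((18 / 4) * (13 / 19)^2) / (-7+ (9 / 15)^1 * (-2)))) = -14801 / 3042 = -4.87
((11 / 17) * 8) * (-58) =-5104 / 17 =-300.24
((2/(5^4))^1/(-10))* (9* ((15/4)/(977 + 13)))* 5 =-3/55000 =-0.00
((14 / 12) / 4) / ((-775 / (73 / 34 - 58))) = 4431 / 210800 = 0.02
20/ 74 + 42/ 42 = 47/ 37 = 1.27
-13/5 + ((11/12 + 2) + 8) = 499/60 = 8.32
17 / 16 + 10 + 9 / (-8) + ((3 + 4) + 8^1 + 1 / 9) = 3607 / 144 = 25.05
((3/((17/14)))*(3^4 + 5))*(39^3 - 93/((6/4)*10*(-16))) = 4285232553/340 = 12603625.16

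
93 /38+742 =28289 /38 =744.45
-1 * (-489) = 489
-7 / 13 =-0.54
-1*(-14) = 14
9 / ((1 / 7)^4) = 21609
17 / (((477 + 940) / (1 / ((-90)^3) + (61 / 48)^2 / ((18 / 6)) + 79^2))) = 2475244307831 / 33055776000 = 74.88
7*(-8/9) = -56/9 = -6.22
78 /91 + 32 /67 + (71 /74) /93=4341431 /3227658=1.35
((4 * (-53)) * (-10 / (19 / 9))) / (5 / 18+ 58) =343440 / 19931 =17.23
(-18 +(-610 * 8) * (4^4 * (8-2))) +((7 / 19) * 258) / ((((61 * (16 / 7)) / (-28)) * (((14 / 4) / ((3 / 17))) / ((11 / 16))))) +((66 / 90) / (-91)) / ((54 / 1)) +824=-87078939237633839 / 11618465040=-7494874.66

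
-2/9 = -0.22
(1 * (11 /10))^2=121 /100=1.21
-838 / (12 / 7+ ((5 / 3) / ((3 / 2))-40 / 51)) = -410.57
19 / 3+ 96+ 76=535 / 3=178.33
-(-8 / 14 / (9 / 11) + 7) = -397 / 63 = -6.30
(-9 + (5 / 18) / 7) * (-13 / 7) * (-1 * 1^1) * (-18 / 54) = 14677 / 2646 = 5.55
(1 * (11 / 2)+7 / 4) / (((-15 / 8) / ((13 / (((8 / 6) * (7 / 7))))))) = -377 / 10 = -37.70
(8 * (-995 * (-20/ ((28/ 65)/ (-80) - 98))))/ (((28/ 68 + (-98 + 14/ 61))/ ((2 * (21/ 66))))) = 214617520000/ 20213502771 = 10.62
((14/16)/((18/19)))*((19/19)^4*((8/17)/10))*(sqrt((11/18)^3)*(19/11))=0.04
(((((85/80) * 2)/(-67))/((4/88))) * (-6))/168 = 187/7504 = 0.02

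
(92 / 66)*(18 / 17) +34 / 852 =120755 / 79662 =1.52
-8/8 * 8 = -8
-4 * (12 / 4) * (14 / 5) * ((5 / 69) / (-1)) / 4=14 / 23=0.61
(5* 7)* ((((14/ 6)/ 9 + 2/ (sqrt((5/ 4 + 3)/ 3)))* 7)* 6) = 3430/ 9 + 5880* sqrt(51)/ 17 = 2851.21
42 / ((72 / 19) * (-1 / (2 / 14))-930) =-133 / 3029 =-0.04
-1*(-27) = 27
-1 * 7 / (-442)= 7 / 442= 0.02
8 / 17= 0.47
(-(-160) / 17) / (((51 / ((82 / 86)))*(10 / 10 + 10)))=6560 / 410091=0.02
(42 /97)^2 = 1764 /9409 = 0.19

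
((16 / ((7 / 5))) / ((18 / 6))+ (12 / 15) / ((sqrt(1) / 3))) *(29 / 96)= 4727 / 2520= 1.88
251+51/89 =22390/89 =251.57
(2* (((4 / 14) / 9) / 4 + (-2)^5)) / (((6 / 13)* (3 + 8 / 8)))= -52403 / 1512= -34.66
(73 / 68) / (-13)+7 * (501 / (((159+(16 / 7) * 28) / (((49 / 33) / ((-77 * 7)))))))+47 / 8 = 274266111 / 47705944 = 5.75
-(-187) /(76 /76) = 187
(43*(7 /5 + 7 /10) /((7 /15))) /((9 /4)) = 86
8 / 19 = 0.42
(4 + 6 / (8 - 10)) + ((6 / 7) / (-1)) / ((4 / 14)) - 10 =-12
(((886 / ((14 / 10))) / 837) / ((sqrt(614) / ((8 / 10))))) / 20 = 443 * sqrt(614) / 8993565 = 0.00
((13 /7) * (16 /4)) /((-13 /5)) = -20 /7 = -2.86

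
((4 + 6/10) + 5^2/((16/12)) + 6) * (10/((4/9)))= 5283/8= 660.38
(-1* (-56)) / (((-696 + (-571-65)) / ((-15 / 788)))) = 35 / 43734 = 0.00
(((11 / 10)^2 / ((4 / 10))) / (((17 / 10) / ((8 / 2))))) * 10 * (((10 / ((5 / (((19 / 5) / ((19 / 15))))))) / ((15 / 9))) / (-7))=-4356 / 119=-36.61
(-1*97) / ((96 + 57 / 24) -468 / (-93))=-0.94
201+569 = 770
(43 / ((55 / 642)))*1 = 27606 / 55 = 501.93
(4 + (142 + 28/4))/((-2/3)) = -459/2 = -229.50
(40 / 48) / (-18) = -5 / 108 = -0.05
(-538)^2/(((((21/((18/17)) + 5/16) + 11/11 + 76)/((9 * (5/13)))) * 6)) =104199840/60619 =1718.93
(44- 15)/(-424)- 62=-26317/424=-62.07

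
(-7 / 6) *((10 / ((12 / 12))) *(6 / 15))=-14 / 3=-4.67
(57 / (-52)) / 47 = -57 / 2444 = -0.02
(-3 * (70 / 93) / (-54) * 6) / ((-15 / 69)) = -322 / 279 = -1.15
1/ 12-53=-635/ 12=-52.92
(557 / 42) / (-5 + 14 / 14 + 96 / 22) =6127 / 168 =36.47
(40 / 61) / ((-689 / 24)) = -960 / 42029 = -0.02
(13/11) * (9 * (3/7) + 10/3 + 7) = 3874/231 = 16.77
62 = 62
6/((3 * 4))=1/2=0.50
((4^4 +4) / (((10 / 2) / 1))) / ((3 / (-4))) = -208 / 3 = -69.33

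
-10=-10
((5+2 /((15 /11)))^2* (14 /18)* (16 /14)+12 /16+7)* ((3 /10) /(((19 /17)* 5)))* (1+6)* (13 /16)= 562896061 /41040000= 13.72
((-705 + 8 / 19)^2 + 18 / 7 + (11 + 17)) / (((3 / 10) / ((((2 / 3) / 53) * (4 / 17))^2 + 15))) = 1374912039551087630 / 55388370429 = 24823117.72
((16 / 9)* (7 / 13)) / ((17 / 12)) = 448 / 663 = 0.68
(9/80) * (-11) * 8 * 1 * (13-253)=2376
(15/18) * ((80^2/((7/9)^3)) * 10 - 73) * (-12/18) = -233154805/3087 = -75527.96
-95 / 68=-1.40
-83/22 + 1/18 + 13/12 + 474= 186661/396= 471.37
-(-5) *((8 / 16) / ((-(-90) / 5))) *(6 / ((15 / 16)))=8 / 9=0.89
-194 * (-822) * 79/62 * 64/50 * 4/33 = 268756736/8525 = 31525.72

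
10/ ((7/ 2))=20/ 7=2.86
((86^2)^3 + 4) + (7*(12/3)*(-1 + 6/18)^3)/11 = 120156468836356/297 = 404567235139.25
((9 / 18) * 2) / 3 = 0.33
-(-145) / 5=29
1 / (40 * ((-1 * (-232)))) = 1 / 9280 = 0.00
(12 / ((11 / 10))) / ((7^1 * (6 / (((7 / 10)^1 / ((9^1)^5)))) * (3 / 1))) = 2 / 1948617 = 0.00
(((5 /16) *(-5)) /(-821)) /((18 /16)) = 25 /14778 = 0.00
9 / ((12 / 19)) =57 / 4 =14.25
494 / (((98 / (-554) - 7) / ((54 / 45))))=-205257 / 2485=-82.60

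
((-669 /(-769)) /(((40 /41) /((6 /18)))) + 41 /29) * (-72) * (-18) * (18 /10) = 2225355606 /557525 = 3991.49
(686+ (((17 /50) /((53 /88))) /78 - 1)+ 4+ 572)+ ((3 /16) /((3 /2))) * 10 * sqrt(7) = 5 * sqrt(7) /4+ 65162549 /51675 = 1264.31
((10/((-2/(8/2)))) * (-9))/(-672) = -15/56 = -0.27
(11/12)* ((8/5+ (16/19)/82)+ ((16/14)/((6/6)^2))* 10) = 977636/81795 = 11.95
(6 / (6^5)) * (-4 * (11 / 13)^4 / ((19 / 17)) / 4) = -248897 / 703286064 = -0.00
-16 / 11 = -1.45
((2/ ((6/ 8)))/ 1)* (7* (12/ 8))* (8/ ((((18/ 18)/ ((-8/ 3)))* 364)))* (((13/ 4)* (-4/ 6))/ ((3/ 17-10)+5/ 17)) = -272/ 729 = -0.37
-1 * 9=-9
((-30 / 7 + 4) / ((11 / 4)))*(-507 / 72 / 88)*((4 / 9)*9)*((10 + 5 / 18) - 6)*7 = 1183 / 1188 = 1.00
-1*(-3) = 3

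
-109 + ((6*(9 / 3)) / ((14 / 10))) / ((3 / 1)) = -733 / 7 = -104.71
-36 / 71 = -0.51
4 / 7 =0.57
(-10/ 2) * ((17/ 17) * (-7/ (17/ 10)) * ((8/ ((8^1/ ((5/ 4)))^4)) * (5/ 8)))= 546875/ 8912896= 0.06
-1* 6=-6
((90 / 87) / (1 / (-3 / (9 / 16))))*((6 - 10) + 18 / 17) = 8000 / 493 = 16.23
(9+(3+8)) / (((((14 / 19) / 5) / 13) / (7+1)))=98800 / 7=14114.29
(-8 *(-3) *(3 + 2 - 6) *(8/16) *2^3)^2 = 9216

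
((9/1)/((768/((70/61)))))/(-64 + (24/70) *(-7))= -525/2592256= -0.00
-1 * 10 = -10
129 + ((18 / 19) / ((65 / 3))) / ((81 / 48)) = 159347 / 1235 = 129.03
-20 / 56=-5 / 14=-0.36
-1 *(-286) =286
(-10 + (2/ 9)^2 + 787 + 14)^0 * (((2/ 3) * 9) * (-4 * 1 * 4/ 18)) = -16/ 3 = -5.33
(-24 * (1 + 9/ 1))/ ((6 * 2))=-20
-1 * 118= -118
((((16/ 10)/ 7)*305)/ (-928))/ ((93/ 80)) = -1220/ 18879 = -0.06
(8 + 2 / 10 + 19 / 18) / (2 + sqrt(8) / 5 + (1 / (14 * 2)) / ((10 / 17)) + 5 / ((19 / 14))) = 13544176828 / 8325361809 - 943035968 * sqrt(2) / 8325361809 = 1.47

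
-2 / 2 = -1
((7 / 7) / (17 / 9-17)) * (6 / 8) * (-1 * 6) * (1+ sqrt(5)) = 81 / 272+ 81 * sqrt(5) / 272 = 0.96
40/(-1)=-40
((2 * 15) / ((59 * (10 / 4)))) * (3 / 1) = 36 / 59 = 0.61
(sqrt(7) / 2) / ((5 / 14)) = 7 * sqrt(7) / 5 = 3.70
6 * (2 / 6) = 2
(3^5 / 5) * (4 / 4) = 243 / 5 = 48.60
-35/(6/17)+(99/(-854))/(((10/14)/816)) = -423827/1830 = -231.60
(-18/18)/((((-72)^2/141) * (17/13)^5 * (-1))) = 0.01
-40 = -40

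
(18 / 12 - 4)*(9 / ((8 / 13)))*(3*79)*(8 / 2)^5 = -8873280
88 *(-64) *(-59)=332288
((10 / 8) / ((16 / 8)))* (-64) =-40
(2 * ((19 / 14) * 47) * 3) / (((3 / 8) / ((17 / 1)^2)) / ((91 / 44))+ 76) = 20130006 / 3997481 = 5.04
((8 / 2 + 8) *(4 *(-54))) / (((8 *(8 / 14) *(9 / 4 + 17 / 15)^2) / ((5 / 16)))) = -91125 / 5887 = -15.48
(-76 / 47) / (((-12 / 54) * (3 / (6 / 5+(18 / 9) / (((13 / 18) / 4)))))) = 90972 / 3055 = 29.78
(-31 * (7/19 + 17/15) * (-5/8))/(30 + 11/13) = 43121/45714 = 0.94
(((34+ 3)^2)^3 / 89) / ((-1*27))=-1067718.02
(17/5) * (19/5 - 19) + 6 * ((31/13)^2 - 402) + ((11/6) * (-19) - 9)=-62700563/25350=-2473.39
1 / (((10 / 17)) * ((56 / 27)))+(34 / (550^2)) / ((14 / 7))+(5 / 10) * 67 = 290687851 / 8470000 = 34.32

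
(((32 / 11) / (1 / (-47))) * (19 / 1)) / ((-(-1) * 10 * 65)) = -14288 / 3575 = -4.00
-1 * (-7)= 7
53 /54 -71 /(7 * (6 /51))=-16109 /189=-85.23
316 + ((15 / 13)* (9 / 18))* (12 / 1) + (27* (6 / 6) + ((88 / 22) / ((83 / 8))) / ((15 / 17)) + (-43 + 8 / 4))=5006992 / 16185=309.36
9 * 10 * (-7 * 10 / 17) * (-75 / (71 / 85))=2362500 / 71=33274.65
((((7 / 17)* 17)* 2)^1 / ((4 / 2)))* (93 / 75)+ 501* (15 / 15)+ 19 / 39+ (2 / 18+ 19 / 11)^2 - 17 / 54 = 3269621567 / 6370650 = 513.23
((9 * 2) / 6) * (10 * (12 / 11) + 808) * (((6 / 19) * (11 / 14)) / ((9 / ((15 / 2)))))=67560 / 133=507.97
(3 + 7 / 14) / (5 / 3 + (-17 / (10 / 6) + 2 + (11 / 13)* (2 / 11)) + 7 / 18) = -4095 / 7009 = -0.58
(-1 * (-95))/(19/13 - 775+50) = -1235/9406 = -0.13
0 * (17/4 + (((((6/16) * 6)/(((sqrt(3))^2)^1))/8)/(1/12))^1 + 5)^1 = 0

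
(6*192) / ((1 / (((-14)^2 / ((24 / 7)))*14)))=921984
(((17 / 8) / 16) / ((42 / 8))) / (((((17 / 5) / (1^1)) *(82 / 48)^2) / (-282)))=-8460 / 11767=-0.72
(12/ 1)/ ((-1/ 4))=-48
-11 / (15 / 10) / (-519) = 22 / 1557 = 0.01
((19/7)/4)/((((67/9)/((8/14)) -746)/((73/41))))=-12483/7573069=-0.00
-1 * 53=-53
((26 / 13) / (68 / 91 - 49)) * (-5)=910 / 4391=0.21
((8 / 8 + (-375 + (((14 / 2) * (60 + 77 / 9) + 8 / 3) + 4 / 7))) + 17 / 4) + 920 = 260411 / 252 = 1033.38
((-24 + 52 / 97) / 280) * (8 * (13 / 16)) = -0.54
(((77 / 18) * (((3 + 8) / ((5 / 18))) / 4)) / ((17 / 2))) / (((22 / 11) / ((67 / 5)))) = 56749 / 1700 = 33.38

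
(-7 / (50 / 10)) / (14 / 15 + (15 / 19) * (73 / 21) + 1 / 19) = -2793 / 7442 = -0.38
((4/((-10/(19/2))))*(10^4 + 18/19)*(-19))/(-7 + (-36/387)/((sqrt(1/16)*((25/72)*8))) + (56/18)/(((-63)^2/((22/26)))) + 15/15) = -25746946378335/218696033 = -117729.37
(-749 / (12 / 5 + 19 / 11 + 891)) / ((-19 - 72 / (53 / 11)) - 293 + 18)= 2183335 / 806124768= 0.00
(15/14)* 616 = 660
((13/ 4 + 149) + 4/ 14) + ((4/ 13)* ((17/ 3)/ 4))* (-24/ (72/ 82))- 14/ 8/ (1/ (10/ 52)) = 919145/ 6552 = 140.28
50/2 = 25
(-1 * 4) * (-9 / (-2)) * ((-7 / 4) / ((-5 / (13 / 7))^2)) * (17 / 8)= 25857 / 2800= 9.23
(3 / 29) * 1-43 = -1244 / 29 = -42.90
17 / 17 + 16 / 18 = 1.89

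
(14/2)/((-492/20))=-35/123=-0.28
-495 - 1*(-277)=-218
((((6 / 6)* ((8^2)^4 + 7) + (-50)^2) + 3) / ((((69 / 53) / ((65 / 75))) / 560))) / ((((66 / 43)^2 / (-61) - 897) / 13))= -30136419904259552 / 332435721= -90653374.47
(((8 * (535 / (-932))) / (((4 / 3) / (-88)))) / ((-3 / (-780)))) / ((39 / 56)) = 26364800 / 233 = 113153.65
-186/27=-62/9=-6.89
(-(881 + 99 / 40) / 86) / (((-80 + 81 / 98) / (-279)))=-36.20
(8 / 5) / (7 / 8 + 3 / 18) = 192 / 125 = 1.54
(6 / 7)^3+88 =30400 / 343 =88.63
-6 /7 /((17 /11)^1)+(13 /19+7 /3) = 16706 /6783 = 2.46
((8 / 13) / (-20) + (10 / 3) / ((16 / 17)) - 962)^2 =918701.36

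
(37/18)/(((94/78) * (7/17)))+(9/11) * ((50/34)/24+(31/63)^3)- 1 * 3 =1.29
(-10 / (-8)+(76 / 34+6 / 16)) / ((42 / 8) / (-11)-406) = -165 / 17374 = -0.01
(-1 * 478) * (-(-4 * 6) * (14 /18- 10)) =105797.33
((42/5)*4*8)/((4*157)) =336/785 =0.43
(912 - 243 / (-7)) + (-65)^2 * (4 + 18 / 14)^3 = 214333648 / 343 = 624879.44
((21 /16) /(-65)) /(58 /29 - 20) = 7 /6240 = 0.00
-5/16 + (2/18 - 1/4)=-65/144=-0.45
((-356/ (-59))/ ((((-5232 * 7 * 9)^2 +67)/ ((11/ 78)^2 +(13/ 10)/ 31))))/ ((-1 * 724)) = -5188789/ 1094127817592537093340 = -0.00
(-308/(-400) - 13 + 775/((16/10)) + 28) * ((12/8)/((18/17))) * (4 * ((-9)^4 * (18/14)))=33470803719/1400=23907716.94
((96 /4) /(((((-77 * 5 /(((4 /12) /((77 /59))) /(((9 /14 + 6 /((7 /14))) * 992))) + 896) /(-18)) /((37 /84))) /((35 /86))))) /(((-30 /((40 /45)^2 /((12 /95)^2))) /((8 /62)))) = -333925 /382713213771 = -0.00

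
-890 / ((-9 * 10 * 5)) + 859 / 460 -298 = -1217801 / 4140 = -294.15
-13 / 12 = -1.08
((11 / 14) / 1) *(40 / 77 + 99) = 7663 / 98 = 78.19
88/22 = 4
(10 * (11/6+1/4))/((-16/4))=-125/24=-5.21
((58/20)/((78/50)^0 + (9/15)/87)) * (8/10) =841/365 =2.30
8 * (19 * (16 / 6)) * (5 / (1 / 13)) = 26346.67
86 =86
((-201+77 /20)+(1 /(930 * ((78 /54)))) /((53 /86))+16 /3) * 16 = -983276732 /320385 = -3069.05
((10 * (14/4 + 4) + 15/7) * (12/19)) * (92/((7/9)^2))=48288960/6517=7409.69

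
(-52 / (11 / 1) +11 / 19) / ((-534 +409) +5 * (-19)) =867 / 45980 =0.02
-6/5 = -1.20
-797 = -797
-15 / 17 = -0.88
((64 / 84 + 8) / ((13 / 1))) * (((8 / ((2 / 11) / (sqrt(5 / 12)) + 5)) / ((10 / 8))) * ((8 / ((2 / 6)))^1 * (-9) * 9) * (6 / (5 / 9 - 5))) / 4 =535.84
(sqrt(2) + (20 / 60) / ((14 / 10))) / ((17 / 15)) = 25 / 119 + 15*sqrt(2) / 17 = 1.46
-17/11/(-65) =17/715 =0.02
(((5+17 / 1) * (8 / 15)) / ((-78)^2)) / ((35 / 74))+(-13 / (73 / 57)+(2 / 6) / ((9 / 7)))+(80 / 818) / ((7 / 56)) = -217076269408 / 23841560925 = -9.10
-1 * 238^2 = -56644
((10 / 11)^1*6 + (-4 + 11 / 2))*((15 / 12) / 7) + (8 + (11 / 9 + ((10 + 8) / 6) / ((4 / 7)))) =87119 / 5544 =15.71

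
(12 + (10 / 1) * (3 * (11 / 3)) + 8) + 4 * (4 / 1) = 146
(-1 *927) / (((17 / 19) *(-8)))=17613 / 136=129.51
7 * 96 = 672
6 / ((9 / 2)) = 4 / 3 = 1.33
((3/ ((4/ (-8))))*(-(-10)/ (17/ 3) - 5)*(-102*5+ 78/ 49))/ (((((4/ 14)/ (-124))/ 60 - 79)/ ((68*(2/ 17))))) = 244655769600/ 244802159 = 999.40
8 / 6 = 4 / 3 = 1.33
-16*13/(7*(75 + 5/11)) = -0.39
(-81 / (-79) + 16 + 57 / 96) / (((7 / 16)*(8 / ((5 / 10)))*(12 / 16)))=2121 / 632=3.36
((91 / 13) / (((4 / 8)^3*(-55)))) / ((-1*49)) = 8 / 385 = 0.02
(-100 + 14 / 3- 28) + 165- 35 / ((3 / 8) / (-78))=21965 / 3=7321.67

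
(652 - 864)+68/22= -2298/11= -208.91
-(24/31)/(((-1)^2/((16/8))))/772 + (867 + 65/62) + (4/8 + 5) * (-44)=7491271/11966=626.05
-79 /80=-0.99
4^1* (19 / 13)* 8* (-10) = -6080 / 13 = -467.69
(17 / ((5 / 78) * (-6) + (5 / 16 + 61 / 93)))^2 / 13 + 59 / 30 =257080549331 / 3825955470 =67.19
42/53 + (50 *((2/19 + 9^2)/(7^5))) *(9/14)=112260327/118472543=0.95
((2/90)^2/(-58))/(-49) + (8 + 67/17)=1168275167/97835850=11.94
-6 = -6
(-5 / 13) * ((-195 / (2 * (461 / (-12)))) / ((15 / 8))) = -240 / 461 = -0.52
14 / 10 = 7 / 5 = 1.40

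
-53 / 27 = -1.96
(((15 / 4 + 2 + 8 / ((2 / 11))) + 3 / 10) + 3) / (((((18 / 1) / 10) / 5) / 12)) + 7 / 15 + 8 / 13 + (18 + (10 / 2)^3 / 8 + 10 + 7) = 946421 / 520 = 1820.04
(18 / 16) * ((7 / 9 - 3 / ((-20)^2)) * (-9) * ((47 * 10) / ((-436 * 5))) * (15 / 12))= 1172979 / 558080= 2.10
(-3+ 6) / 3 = 1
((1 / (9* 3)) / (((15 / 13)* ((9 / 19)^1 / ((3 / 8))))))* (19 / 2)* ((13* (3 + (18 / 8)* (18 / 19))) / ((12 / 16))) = 41743 / 1944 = 21.47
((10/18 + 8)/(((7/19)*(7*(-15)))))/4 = -209/3780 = -0.06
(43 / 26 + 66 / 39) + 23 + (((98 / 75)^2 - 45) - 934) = -139075921 / 146250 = -950.95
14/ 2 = 7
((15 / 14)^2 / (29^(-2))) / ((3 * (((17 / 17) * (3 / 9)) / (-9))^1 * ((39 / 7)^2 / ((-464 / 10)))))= 2195010 / 169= 12988.22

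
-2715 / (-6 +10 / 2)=2715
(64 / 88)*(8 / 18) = 0.32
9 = 9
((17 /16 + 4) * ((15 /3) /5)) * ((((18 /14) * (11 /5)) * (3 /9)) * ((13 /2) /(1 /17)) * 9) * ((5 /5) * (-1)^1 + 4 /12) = -1772199 /560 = -3164.64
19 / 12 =1.58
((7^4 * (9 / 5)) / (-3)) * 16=-115248 / 5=-23049.60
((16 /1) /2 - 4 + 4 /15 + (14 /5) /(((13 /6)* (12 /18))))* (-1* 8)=-1936 /39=-49.64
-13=-13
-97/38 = -2.55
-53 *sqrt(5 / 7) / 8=-53 *sqrt(35) / 56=-5.60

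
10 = 10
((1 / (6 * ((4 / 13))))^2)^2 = 28561 / 331776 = 0.09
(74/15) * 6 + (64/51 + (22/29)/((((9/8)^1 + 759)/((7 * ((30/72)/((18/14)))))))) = 12488541688/404720955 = 30.86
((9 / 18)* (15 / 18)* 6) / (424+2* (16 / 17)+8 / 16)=85 / 14497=0.01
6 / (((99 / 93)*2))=2.82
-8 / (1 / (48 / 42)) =-64 / 7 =-9.14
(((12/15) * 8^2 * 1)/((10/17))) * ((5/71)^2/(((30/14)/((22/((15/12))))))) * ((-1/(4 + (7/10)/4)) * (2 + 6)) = -85786624/12627705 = -6.79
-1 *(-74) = 74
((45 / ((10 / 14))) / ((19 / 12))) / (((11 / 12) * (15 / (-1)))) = -2.89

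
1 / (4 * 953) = 1 / 3812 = 0.00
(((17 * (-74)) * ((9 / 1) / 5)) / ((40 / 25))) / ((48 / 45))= -84915 / 64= -1326.80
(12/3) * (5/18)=10/9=1.11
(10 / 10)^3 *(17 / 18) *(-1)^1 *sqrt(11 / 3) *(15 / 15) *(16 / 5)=-136 *sqrt(33) / 135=-5.79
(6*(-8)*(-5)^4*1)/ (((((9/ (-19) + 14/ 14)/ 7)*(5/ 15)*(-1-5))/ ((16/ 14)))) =228000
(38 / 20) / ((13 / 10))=19 / 13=1.46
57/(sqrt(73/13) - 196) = -48412/166445 - 19 * sqrt(949)/166445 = -0.29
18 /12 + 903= 1809 /2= 904.50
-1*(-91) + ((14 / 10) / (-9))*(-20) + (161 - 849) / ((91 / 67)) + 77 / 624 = -5402975 / 13104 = -412.31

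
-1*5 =-5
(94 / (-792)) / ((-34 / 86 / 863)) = 1744123 / 6732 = 259.08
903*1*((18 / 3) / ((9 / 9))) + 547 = 5965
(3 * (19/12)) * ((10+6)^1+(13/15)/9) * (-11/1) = -454157/540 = -841.03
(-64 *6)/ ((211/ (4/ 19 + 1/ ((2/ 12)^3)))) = -1577472/ 4009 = -393.48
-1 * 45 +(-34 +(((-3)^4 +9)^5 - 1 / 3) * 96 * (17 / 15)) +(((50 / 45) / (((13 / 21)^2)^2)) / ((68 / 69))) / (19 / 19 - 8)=9358042814068237829 / 14566110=642453119883.64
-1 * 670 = -670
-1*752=-752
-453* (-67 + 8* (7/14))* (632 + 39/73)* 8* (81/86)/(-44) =-106740854325/34529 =-3091339.29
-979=-979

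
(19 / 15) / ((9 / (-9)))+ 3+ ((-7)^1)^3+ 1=-5104 / 15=-340.27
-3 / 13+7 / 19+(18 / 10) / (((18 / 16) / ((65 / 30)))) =13354 / 3705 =3.60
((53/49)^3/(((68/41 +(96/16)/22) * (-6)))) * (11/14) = -738578797/8607671436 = -0.09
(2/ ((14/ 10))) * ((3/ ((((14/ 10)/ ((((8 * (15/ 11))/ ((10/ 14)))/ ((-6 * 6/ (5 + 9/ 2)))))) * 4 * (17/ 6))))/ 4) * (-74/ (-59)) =-52725/ 154462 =-0.34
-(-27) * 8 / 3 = 72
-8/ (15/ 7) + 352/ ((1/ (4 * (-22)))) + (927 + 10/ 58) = -13072864/ 435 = -30052.56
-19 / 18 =-1.06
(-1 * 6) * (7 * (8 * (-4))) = 1344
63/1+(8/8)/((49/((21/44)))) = 19407/308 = 63.01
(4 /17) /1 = 4 /17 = 0.24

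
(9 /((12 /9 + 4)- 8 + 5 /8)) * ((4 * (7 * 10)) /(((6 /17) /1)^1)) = -3497.14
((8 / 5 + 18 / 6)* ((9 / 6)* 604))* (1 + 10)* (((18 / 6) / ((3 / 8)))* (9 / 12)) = 1375308 / 5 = 275061.60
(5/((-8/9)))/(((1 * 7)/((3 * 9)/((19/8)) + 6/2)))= -1755/152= -11.55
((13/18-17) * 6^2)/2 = -293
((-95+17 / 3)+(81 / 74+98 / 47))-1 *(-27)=-617209 / 10434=-59.15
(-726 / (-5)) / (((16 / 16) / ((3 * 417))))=908226 / 5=181645.20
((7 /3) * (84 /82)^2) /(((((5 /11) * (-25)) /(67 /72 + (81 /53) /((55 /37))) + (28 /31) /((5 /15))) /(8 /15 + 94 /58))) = -4095729448769 /2401102989345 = -1.71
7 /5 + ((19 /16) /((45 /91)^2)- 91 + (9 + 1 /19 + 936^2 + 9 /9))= 539278717681 /615600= 876021.31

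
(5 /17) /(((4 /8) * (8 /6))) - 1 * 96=-95.56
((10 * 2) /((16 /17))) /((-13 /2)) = -85 /26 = -3.27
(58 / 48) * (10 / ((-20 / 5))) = -3.02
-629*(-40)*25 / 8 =78625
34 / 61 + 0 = 0.56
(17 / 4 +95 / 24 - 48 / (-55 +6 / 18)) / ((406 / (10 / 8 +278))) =9987097 / 1598016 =6.25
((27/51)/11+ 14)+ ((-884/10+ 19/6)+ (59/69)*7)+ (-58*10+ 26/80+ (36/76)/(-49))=-103290638593/160169240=-644.88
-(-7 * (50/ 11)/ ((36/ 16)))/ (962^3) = 175/ 11017179459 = 0.00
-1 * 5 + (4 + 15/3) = 4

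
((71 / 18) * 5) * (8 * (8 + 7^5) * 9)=23877300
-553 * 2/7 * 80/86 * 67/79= -5360/43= -124.65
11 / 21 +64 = 1355 / 21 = 64.52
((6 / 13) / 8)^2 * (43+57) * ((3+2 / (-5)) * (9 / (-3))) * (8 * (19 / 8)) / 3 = -855 / 52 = -16.44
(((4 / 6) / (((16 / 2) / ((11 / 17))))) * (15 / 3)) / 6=55 / 1224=0.04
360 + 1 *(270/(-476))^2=20410065/56644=360.32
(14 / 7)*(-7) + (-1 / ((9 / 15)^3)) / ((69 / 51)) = -10819 / 621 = -17.42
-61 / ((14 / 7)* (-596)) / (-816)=-61 / 972672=-0.00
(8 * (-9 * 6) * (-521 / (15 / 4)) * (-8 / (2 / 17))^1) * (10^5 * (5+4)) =-3673175040000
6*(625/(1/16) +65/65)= 60006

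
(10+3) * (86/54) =20.70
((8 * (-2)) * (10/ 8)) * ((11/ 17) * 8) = -1760/ 17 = -103.53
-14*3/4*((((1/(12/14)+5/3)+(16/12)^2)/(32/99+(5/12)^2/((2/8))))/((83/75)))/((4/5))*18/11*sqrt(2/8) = -70875/1612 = -43.97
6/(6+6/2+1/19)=57/86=0.66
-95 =-95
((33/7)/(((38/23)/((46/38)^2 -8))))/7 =-255783/96026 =-2.66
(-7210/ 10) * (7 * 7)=-35329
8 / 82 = 4 / 41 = 0.10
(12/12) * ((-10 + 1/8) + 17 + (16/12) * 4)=299/24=12.46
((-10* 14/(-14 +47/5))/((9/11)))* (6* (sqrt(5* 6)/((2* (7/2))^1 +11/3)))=1925* sqrt(30)/92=114.60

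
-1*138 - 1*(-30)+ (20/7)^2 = -4892/49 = -99.84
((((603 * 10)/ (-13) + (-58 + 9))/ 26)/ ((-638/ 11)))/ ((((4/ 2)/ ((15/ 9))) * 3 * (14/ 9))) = 33335/ 548912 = 0.06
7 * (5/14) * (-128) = -320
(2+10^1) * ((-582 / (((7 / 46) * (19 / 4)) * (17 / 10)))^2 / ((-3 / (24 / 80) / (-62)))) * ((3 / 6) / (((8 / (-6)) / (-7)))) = 31995272885760 / 730303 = 43810956.39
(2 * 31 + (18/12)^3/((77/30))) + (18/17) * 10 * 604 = 33817277/5236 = 6458.61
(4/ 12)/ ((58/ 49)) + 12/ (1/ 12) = 25105/ 174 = 144.28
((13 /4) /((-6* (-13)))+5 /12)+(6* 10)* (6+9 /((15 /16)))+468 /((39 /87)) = 1980.46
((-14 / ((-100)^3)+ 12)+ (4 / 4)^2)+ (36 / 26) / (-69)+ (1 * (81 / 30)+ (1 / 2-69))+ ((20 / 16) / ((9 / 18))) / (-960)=-94763846759 / 1794000000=-52.82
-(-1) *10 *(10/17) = 100/17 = 5.88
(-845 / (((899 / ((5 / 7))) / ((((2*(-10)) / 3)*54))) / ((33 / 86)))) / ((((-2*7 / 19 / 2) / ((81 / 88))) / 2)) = -877807125 / 1894193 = -463.42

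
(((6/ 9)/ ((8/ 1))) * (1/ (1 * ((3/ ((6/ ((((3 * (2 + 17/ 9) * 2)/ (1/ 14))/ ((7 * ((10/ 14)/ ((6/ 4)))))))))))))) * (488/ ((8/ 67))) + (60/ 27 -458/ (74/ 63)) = -24850531/ 65268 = -380.75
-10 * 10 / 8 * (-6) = 75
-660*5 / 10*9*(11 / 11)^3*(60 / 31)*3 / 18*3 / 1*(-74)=6593400 / 31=212690.32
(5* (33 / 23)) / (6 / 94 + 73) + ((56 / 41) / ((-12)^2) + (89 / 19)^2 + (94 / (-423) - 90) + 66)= -11429726803 / 5260556619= -2.17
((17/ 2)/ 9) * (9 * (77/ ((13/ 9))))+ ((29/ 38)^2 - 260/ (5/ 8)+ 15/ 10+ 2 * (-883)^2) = 29273379637/ 18772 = 1559417.20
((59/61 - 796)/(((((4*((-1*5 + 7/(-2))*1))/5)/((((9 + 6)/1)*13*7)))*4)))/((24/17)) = 110330675/3904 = 28260.93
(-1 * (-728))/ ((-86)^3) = -91/ 79507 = -0.00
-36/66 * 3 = -18/11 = -1.64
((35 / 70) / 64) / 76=1 / 9728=0.00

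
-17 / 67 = -0.25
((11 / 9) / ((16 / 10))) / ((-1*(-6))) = 0.13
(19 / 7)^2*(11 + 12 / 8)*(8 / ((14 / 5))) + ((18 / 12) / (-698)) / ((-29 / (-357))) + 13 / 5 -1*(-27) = 20321698011 / 69430060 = 292.69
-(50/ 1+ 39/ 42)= -713/ 14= -50.93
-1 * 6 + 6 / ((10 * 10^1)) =-297 / 50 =-5.94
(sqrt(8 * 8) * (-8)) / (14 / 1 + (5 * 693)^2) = -64 / 12006239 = -0.00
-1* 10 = -10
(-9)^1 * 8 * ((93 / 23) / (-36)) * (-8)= -1488 / 23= -64.70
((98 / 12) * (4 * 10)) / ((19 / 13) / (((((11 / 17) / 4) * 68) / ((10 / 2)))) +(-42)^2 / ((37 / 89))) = 0.08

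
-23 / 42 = -0.55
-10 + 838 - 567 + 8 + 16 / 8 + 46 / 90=12218 / 45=271.51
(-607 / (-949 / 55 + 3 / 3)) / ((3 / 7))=233695 / 2682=87.13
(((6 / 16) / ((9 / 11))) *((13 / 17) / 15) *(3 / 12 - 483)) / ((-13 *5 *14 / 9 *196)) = 21241 / 37318400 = 0.00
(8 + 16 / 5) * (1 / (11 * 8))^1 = 7 / 55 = 0.13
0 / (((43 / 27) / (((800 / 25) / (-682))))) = 0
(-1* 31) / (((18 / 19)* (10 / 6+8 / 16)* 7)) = -589 / 273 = -2.16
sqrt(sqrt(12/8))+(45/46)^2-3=-0.94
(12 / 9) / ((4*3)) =1 / 9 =0.11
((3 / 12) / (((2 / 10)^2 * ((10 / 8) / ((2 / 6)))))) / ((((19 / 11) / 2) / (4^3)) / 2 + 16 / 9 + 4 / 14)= 295680 / 367277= 0.81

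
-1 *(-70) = 70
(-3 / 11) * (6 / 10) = -9 / 55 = -0.16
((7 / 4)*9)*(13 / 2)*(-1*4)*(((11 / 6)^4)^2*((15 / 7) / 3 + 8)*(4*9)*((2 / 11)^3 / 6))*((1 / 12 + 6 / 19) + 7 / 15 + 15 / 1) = -769984347847 / 2954880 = -260580.58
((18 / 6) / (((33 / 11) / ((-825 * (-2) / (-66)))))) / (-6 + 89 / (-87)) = 2175 / 611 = 3.56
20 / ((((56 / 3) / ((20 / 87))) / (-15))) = -750 / 203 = -3.69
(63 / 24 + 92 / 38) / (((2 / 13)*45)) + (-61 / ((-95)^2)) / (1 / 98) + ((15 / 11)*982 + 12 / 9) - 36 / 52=248991891059 / 185842800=1339.80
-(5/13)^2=-25/169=-0.15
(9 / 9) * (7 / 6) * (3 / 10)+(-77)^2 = 118587 / 20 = 5929.35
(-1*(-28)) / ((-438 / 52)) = -728 / 219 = -3.32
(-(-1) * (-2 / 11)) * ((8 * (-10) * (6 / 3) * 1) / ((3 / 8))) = 2560 / 33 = 77.58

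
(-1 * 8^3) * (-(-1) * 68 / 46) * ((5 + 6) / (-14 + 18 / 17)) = 73984 / 115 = 643.34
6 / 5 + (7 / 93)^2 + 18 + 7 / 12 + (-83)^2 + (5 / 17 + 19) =20373136897 / 2940660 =6928.08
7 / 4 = 1.75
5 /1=5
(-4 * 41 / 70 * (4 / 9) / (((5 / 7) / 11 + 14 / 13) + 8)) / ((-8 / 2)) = 11726 / 411795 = 0.03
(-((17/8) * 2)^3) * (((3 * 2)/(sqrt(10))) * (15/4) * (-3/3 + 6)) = -221085 * sqrt(10)/256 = -2730.98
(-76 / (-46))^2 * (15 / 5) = 4332 / 529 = 8.19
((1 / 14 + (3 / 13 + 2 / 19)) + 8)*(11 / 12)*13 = 106601 / 1064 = 100.19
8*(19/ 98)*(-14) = -152/ 7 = -21.71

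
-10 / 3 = -3.33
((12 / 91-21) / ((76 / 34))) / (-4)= 32283 / 13832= 2.33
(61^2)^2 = 13845841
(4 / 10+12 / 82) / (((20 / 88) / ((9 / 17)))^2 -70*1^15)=-4390848 / 561096275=-0.01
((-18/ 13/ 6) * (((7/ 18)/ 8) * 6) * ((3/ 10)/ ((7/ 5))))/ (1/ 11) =-33/ 208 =-0.16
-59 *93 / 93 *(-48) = 2832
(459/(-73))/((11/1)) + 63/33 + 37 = 30785/803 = 38.34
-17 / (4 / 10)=-85 / 2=-42.50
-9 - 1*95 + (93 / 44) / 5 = -22787 / 220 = -103.58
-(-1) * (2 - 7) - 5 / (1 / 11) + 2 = -58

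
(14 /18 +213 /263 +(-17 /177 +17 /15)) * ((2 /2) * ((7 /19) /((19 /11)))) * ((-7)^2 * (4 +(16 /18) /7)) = 51372857536 /453732597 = 113.22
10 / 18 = 5 / 9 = 0.56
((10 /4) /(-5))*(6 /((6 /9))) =-9 /2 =-4.50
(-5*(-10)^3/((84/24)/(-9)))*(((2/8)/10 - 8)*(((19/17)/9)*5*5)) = 37881250/119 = 318329.83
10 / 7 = 1.43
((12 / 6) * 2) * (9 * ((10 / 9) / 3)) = 40 / 3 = 13.33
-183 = -183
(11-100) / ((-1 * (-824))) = -89 / 824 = -0.11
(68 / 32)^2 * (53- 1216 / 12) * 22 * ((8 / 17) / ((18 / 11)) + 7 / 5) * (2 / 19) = -7001093 / 8208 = -852.96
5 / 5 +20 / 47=67 / 47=1.43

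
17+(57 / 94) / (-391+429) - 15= 379 / 188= 2.02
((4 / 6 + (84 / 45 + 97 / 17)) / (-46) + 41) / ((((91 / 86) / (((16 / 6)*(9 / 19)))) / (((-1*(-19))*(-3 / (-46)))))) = 19005828 / 314755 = 60.38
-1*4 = -4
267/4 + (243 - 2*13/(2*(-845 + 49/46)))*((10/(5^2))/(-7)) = 287309437/5434940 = 52.86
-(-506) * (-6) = -3036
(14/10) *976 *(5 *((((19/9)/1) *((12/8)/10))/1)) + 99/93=1006507/465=2164.53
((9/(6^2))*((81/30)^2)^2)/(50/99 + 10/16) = 52612659/4475000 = 11.76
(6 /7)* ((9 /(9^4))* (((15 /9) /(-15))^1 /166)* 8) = -8 /1270647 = -0.00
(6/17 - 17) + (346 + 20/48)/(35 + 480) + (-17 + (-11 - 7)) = -5355371/105060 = -50.97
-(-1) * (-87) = -87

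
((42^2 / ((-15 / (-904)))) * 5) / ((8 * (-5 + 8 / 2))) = -66444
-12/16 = -3/4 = -0.75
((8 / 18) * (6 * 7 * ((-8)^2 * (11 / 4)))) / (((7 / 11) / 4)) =61952 / 3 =20650.67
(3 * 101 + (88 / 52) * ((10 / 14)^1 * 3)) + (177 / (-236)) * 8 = 27357 / 91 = 300.63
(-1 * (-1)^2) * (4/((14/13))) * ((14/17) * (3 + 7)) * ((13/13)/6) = -260/51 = -5.10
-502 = -502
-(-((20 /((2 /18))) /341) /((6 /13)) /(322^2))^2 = -38025 /312515997446884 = -0.00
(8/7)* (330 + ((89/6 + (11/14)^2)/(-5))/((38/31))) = 7317193/19551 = 374.26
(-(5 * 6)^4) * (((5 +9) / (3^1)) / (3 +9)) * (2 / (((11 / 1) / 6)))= -3780000 / 11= -343636.36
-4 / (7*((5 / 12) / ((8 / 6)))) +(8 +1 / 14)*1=437 / 70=6.24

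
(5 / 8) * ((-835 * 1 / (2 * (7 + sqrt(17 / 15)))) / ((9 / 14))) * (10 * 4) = -5114375 / 2154 + 146125 * sqrt(255) / 6462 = -2013.26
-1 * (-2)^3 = 8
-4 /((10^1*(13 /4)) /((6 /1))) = -48 /65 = -0.74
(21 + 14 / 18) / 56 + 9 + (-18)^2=333.39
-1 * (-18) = 18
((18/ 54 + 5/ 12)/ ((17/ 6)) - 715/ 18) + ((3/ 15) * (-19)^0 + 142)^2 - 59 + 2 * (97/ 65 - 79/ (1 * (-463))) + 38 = 464222504177/ 23022675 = 20163.71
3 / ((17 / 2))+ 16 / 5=302 / 85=3.55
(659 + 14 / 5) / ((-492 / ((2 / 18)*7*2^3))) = -15442 / 1845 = -8.37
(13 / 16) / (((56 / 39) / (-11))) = -5577 / 896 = -6.22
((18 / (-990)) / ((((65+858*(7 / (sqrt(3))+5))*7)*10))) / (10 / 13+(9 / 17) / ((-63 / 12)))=-1139 / 4672097980+119*sqrt(3) / 1061840450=-0.00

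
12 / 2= 6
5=5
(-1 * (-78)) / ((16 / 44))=429 / 2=214.50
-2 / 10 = -1 / 5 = -0.20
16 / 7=2.29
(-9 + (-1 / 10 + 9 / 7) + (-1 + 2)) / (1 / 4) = -954 / 35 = -27.26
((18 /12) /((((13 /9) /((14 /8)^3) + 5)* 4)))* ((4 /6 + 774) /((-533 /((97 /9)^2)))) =-1875053747 /156065598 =-12.01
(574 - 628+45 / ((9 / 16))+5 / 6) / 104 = 161 / 624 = 0.26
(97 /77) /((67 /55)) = 485 /469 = 1.03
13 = 13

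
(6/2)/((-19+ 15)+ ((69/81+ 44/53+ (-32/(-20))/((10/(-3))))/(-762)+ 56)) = 81781650/1417505597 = 0.06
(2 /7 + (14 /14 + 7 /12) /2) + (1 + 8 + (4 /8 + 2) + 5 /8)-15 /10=983 /84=11.70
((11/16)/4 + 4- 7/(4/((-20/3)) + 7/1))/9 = 197/576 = 0.34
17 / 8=2.12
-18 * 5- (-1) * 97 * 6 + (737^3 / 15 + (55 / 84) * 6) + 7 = 5604523357 / 210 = 26688206.46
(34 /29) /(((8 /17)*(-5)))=-289 /580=-0.50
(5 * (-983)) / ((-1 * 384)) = 4915 / 384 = 12.80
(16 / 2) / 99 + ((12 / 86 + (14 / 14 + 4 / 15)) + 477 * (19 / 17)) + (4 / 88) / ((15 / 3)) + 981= 1096834513 / 723690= 1515.61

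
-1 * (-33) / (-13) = -2.54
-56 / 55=-1.02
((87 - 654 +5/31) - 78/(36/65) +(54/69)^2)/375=-69570419/36897750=-1.89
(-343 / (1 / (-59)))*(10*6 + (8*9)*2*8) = 24527244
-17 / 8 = -2.12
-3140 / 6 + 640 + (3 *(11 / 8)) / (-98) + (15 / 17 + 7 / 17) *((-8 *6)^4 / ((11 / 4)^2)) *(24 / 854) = 688042017491 / 26829264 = 25645.21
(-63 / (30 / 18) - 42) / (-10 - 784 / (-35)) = -399 / 62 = -6.44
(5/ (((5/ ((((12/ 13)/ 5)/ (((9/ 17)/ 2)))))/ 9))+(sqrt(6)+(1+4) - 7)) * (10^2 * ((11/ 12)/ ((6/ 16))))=2200 * sqrt(6)/ 9+122320/ 117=1644.23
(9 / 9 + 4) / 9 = 5 / 9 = 0.56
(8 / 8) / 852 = 1 / 852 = 0.00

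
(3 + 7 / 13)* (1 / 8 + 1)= 207 / 52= 3.98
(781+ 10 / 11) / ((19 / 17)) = 146217 / 209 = 699.60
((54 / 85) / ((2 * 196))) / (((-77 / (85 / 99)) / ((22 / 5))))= -0.00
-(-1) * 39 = 39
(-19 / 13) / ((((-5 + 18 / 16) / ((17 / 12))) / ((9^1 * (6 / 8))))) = 2907 / 806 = 3.61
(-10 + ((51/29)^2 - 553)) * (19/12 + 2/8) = -2589851/2523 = -1026.50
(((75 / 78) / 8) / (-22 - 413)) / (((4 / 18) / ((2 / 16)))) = -15 / 96512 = -0.00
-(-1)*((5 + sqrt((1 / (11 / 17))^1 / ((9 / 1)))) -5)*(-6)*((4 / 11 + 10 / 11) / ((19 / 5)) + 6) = -2648*sqrt(187) / 2299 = -15.75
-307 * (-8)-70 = 2386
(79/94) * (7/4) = 553/376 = 1.47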